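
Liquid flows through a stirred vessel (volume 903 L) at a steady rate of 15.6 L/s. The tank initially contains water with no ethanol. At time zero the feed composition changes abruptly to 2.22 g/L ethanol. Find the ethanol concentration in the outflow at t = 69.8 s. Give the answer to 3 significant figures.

1.56 g/L

Mass balance on the solute (V constant): V dC/dt = Q(C_in − C).
Time constant τ = V/Q = 903/15.6 = 57.885 s.
Solution: C(t) = C_in + (C₀ − C_in) e^(−t/τ).
C(69.8) = 2.22 + (0 − 2.22)·e^(−69.8/57.885) = 2.22 + (-2.2200)·0.29944 = 1.5552 g/L.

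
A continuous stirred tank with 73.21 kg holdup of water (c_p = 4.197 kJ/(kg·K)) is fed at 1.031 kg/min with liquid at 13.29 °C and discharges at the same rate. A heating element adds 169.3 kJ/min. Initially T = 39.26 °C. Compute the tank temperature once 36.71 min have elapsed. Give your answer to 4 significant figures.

44.57 °C

M c_p dT/dt = ṁ c_p (T_in − T) + Q̇.
Rearrange: dT/dt = (T_ss − T)/τ with τ = M/ṁ = 71.0087 min and T_ss = T_in + Q̇/(ṁ c_p) = 52.4154 °C.
Integrating: T(t) = T_ss + (T₀ − T_ss) e^(−t/τ).
T(36.71) = 52.4154 + (-13.1554)·e^(−36.71/71.0087) = 52.4154 + (-13.1554)·0.596319 = 44.5706 °C.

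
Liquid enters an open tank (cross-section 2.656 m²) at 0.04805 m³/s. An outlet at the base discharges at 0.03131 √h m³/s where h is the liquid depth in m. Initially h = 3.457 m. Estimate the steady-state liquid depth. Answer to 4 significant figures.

2.355 m

Accumulation of liquid (constant cross-section A): A dh/dt = Q_in − 0.03131 √h. At steady state dh/dt = 0:
Q_in = 0.03131 √h_ss ⇒ √h_ss = 0.04805/0.03131 = 1.53465.
h_ss = 1.53465² = 2.35516 m. (Since h₀ = 3.457 m > h_ss, the level will fall toward this value.)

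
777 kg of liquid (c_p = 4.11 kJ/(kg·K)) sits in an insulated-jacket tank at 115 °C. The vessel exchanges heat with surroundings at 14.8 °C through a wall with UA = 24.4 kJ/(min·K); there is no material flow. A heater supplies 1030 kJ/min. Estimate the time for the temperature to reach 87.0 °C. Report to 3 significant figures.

First-law balance (no shaft work): M c_p dT/dt = −UA(T − T_amb) + Q̇.
τ = M c_p/UA = 130.88 min; T_ss = T_amb + Q̇/UA = 14.8 + 1030/24.4 = 57.013 °C.
T(t) = T_ss + (T₀ − T_ss)e^(−t/τ); set T = 87.0:
t = −τ ln[(T − T_ss)/(T₀ − T_ss)] = −130.88 · ln(0.51713) = 86.310 min.

86.3 min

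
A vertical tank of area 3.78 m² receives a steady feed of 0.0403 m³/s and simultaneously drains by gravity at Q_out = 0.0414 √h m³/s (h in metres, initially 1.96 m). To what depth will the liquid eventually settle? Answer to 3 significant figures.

0.948 m

Volume balance on the tank: A dh/dt = Q_in − 0.0414 √h. At steady state dh/dt = 0:
Q_in = 0.0414 √h_ss ⇒ √h_ss = 0.0403/0.0414 = 0.97343.
h_ss = 0.97343² = 0.94757 m. (Since h₀ = 1.96 m > h_ss, the level will fall toward this value.)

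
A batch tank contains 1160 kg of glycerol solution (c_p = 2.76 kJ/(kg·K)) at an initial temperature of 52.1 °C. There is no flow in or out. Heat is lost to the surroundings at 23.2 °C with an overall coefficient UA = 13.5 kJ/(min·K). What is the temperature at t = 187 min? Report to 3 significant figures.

Lumped-capacitance energy balance: M c_p dT/dt = UA(T_amb − T).
dT/dt = (T_ss − T)/τ with T_ss = T_amb = 23.200 °C, τ = M c_p/UA = 1160·2.76/13.5 = 237.16 min.
Integrating: T(t) = T_ss + (T₀ − T_ss) e^(−t/τ).
T(187) = 23.200 + (28.900)·0.45452 = 36.336 °C.

36.3 °C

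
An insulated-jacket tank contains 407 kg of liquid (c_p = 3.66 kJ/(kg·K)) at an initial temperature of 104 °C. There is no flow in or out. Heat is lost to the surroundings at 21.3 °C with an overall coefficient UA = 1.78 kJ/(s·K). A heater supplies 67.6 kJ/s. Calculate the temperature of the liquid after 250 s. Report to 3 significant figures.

92.5 °C

Unsteady energy balance on the tank contents: M c_p dT/dt = −UA(T − T_amb) + Q̇.
dT/dt = (T_ss − T)/τ with T_ss = T_amb + Q̇/UA = 21.3 + 67.6/1.78 = 59.278 °C, τ = M c_p/UA = 407·3.66/1.78 = 836.87 s.
Solution: T(t) = T_ss + (T₀ − T_ss) e^(−t/τ).
T(250) = 59.278 + (44.722)·0.74176 = 92.451 °C.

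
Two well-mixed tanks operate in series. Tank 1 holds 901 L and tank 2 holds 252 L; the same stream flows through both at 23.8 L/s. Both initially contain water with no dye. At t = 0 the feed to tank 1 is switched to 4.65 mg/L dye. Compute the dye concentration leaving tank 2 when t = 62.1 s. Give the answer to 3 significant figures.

Each tank obeys Vᵢ dCᵢ/dt = Q(Cᵢ₋₁ − Cᵢ), so τᵢ = Vᵢ/Q.
τ₁ = 901/23.8 = 37.857 s; τ₂ = 252/23.8 = 10.588 s.
Tank 1: C₁ = C_in(1 − e^(−t/τ₁)). Tank 2 (τ₁ ≠ τ₂): C₂ = C_in[1 − (τ₁ e^(−t/τ₁) − τ₂ e^(−t/τ₂))/(τ₁ − τ₂)].
At t = 62.1: e^(−t/τ₁) = 0.19391, e^(−t/τ₂) = 0.0028370.
C₂ = 4.65·[1 − (37.857·0.19391 − 10.588·0.0028370)/(27.269)] = 4.65·0.73190 = 3.4033 mg/L.

3.40 mg/L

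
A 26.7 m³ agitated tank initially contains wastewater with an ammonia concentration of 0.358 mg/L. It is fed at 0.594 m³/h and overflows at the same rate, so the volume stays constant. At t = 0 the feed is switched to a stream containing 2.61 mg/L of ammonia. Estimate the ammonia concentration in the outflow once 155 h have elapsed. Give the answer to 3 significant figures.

Transient balance on the dissolved component: V dC/dt = Q(C_in − C).
Time constant τ = V/Q = 26.7/0.594 = 44.949 h.
This is linear first-order; C(t) = C_in + (C₀ − C_in) e^(−t/τ).
C(155) = 2.61 + (0.358 − 2.61)·e^(−155/44.949) = 2.61 + (-2.2520)·0.031799 = 2.5384 mg/L.

2.54 mg/L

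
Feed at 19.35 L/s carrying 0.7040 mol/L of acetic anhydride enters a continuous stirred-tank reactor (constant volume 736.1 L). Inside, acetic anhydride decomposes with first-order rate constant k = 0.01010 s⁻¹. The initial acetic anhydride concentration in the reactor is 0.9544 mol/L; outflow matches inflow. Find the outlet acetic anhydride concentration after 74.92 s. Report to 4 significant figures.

Accumulation = in − out − consumed: V dC/dt = Q C_in − Q C − k V C.
This is linear with rate a = Q/V + k = 0.0363872 s⁻¹.
C_ss = Q C_in/(Q + kV) = 0.508591 mol/L; C(t) = C_ss + (C₀ − C_ss) e^(−a t).
C(74.92) = 0.508591 + (0.445809)·e^(−0.0363872·74.92) = 0.508591 + (0.445809)·0.0654723 = 0.537779 mol/L.

0.5378 mol/L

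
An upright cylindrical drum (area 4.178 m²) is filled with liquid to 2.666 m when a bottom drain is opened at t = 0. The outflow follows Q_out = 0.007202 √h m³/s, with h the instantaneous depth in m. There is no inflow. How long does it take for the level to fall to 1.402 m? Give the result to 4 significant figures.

With no inflow, A dh/dt = −0.007202 √h.
∫ h^(−1/2) dh = −(0.007202/A) ∫ dt, giving 2√h = 2√h₀ − (0.007202/A) t.
t = 2A(√h₀ − √h)/0.007202 = 2·4.178·(√2.666 − √1.402)/0.007202
  = 8.35600 × (1.63279 − 1.18406) / 0.007202 = 520.629 s.

520.6 s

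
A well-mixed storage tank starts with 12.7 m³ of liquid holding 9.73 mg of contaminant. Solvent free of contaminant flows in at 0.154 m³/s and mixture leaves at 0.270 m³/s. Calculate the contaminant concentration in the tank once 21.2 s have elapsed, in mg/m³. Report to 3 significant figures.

0.576 mg/m³

Let m(t) be the amount of contaminant. Volume: V(t) = V₀ + (Q_in − Q_out) t = 12.7 − 0.11600 t; V(21.2) = 10.241 m³.
Solute balance: dm/dt = 0 − Q_out C = −Q_out m/V(t).
Separate: dm/m = −Q_out dt/V(t) ⇒ ln(m/m₀) = −(Q_out/(Q_in−Q_out)) ln(V/V₀).
m = m₀ (V₀/V)^(Q_out/(Q_in−Q_out)) = 9.73 × (12.7/10.241)^(-2.3276) = 5.8959 mg.
C = m/V = 5.8959/10.241 = 0.57573 mg/m³.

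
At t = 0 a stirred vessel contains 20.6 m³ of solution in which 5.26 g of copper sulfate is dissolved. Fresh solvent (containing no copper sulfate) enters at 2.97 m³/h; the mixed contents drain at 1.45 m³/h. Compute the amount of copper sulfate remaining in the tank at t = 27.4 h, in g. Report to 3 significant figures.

1.83 g

Let m(t) be the amount of copper sulfate. Volume: V(t) = V₀ + (Q_in − Q_out) t = 20.6 + 1.5200 t; V(27.4) = 62.248 m³.
No copper sulfate enters, so dm/dt = −Q_out · (m/V).
Separate: dm/m = −Q_out dt/V(t) ⇒ ln(m/m₀) = −(Q_out/(Q_in−Q_out)) ln(V/V₀).
m = m₀ (V₀/V)^(Q_out/(Q_in−Q_out)) = 5.26 × (20.6/62.248)^(0.95395) = 1.8317 g.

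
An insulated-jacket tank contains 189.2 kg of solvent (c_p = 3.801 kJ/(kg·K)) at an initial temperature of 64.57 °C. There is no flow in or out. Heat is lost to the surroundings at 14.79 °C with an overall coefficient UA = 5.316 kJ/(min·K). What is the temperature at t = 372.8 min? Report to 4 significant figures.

17.95 °C

Lumped-capacitance energy balance: M c_p dT/dt = UA(T_amb − T).
dT/dt = (T_ss − T)/τ with T_ss = T_amb = 14.7900 °C, τ = M c_p/UA = 189.2·3.801/5.316 = 135.280 min.
T approaches T_ss exponentially: T(t) = T_ss + (T₀ − T_ss) e^(−t/τ).
T(372.8) = 14.7900 + (49.7800)·0.0635605 = 17.9540 °C.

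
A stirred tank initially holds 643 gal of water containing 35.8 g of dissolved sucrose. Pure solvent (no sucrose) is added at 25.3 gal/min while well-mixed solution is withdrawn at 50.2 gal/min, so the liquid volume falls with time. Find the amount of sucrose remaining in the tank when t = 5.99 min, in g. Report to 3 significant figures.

Total volume: dV/dt = Q_in − Q_out = -24.900 gal/min, so V(t) = 643 − 24.900 t and V(5.99) = 493.85 gal.
No sucrose enters, so dm/dt = −Q_out · (m/V).
dm/m = −Q_out dt/(V₀ − 24.900 t); integrating gives ln(m/m₀) = −(Q_out/(Q_in−Q_out)) ln(V/V₀).
m = m₀ (V₀/V)^(Q_out/(Q_in−Q_out)) = 35.8 × (643/493.85)^(-2.0161) = 21.028 g.

21.0 g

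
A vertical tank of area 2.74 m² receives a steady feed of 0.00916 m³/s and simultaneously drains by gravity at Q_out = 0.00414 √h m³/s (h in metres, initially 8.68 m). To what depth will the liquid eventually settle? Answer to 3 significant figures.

4.90 m

Accumulation of liquid (constant cross-section A): A dh/dt = Q_in − 0.00414 √h. At steady state dh/dt = 0:
Q_in = 0.00414 √h_ss ⇒ √h_ss = 0.00916/0.00414 = 2.2126.
h_ss = 2.2126² = 4.8954 m. (Since h₀ = 8.68 m > h_ss, the level will fall toward this value.)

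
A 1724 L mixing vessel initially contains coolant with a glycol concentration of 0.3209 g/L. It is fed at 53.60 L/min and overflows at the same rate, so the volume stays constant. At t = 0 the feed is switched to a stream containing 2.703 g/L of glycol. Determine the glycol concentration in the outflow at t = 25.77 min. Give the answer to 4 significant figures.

1.634 g/L

Mass balance on the solute (V constant): V dC/dt = Q(C_in − C).
Rewrite as dC/dt + C/τ = C_in/τ, τ = V/Q = 32.1642 min.
This is linear first-order; C(t) = C_in + (C₀ − C_in) e^(−t/τ).
C(25.77) = 2.703 + (0.3209 − 2.703)·e^(−25.77/32.1642) = 2.703 + (-2.38210)·0.448789 = 1.63394 g/L.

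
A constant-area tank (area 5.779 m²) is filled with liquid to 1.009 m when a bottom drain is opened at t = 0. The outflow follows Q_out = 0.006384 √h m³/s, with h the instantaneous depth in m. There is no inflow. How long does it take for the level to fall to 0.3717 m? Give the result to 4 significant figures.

Unsteady balance on liquid volume: A dh/dt = −0.006384 √h.
Separate and integrate: 2(√h − √h₀) = −(0.006384/A) t.
t = 2A(√h₀ − √h)/0.006384 = 2·5.779·(√1.009 − √0.3717)/0.006384
  = 11.5580 × (1.00449 − 0.609672) / 0.006384 = 714.803 s.

714.8 s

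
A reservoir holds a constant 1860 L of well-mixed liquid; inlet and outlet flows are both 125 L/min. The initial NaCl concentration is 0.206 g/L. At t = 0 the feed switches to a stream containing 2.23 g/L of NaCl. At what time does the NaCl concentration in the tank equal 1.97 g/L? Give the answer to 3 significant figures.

Species balance: V dC/dt = Q(C_in − C) ⇒ τ = V/Q = 14.880 min.
C(t) = C_in + (C₀ − C_in) e^(−t/τ). Set C = 1.97 and solve for t:
e^(−t/τ) = (C − C_in)/(C₀ − C_in) = (1.97 − 2.23)/(0.206 − 2.23) = 0.12846
t = −τ ln(…) = 14.880 × 2.0521 = 30.536 min.

30.5 min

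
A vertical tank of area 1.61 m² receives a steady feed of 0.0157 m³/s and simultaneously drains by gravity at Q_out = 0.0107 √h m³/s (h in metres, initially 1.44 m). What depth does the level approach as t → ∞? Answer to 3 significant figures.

2.15 m

Level balance: A dh/dt = 0.0157 − 0.0107 √h. Setting dh/dt = 0:
Q_in = 0.0107 √h_ss ⇒ √h_ss = 0.0157/0.0107 = 1.4673.
h_ss = 1.4673² = 2.1529 m. (Since h₀ = 1.44 m < h_ss, the level will rise toward this value.)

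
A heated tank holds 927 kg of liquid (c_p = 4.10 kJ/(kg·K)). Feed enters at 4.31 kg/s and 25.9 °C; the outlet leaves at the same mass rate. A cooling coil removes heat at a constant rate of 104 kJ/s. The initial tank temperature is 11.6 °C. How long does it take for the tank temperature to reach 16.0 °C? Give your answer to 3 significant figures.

M c_p dT/dt = ṁ c_p (T_in − T) − Q̇.
τ = M/ṁ = 215.08 s; T_ss = T_in − Q̇/(ṁ c_p) = 20.015 °C.
T(t) = T_ss + (T₀ − T_ss) e^(−t/τ). Set T = 16.0:
e^(−t/τ) = (16.0 − 20.015)/(11.6 − 20.015) = 0.47710
t = −215.08 · ln(0.47710) = 159.17 s.

159 s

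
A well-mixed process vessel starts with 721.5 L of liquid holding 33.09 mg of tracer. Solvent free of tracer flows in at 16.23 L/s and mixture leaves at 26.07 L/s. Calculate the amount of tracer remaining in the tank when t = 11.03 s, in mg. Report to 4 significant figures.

Let m(t) be the amount of tracer. Volume: V(t) = V₀ + (Q_in − Q_out) t = 721.5 − 9.84000 t; V(11.03) = 612.965 L.
Species balance (pure solvent in): dm/dt = −Q_out · m/V(t).
dm/m = −Q_out dt/(V₀ − 9.84000 t); integrating gives ln(m/m₀) = −(Q_out/(Q_in−Q_out)) ln(V/V₀).
m = m₀ (V₀/V)^(Q_out/(Q_in−Q_out)) = 33.09 × (721.5/612.965)^(-2.64939) = 21.4841 mg.

21.48 mg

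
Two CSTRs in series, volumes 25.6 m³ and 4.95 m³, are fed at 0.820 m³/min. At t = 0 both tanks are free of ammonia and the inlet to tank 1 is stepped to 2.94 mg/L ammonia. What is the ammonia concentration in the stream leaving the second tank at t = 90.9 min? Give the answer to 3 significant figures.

Time constants: τᵢ = Vᵢ/Q for each well-mixed tank.
τ₁ = 25.6/0.820 = 31.220 min; τ₂ = 4.95/0.820 = 6.0366 min.
Tank 1: C₁ = C_in(1 − e^(−t/τ₁)). Tank 2 (τ₁ ≠ τ₂): C₂ = C_in[1 − (τ₁ e^(−t/τ₁) − τ₂ e^(−t/τ₂))/(τ₁ − τ₂)].
At t = 90.9: e^(−t/τ₁) = 0.054386, e^(−t/τ₂) = 2.8861e-07.
C₂ = 2.94·[1 − (31.220·0.054386 − 6.0366·2.8861e-07)/(25.183)] = 2.94·0.93258 = 2.7418 mg/L.

2.74 mg/L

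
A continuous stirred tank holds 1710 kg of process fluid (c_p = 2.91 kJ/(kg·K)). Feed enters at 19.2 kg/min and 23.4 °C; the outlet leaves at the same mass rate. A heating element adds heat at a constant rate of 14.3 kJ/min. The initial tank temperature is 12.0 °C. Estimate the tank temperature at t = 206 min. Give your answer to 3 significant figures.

22.5 °C

Energy balance: M c_p dT/dt = ṁ c_p (T_in − T) + 14.3.
τ = M/ṁ = 89.062 min; T_ss = T_in + Q̇/(ṁ c_p) = 23.4 + 14.3/(19.2·2.91) = 23.656 °C.
Solution: T(t) = T_ss + (T₀ − T_ss) e^(−t/τ).
T(206) = 23.656 + (-11.656)·e^(−206/89.062) = 23.656 + (-11.656)·0.098966 = 22.502 °C.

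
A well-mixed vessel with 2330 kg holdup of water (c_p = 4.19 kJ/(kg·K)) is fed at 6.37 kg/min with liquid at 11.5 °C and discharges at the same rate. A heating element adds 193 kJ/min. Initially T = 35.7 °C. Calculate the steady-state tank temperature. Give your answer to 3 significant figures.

M c_p dT/dt = ṁ c_p (T_in − T) + Q̇.
At steady state dT/dt = 0 ⇒ T_ss = T_in + Q̇/(ṁ c_p) = 11.5 + 193/(6.37·4.19) = 18.731 °C.

18.7 °C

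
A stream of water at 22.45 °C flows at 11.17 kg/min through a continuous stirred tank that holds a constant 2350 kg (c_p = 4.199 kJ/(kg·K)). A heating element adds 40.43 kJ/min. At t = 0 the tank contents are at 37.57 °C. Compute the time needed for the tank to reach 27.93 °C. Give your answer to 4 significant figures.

M c_p dT/dt = ṁ c_p (T_in − T) + Q̇.
τ = M/ṁ = 210.385 min; T_ss = T_in + Q̇/(ṁ c_p) = 23.3120 °C.
T(t) = T_ss + (T₀ − T_ss) e^(−t/τ). Set T = 27.93:
e^(−t/τ) = (27.93 − 23.3120)/(37.57 − 23.3120) = 0.323889
t = −210.385 · ln(0.323889) = 237.179 min.

237.2 min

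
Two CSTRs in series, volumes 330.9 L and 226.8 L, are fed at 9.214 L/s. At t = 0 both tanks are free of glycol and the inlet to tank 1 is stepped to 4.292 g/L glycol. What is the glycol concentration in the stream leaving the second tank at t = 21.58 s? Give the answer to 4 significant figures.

Species balance on tank i: dCᵢ/dt = (Cᵢ₋₁ − Cᵢ)/τᵢ with τᵢ = Vᵢ/Q.
τ₁ = 330.9/9.214 = 35.9127 s; τ₂ = 226.8/9.214 = 24.6147 s.
Solving the cascade with C₁(0)=C₂(0)=0 gives C₂(t) = C_in[1 − (τ₁ e^(−t/τ₁) − τ₂ e^(−t/τ₂))/(τ₁ − τ₂)].
At t = 21.58: e^(−t/τ₁) = 0.548317, e^(−t/τ₂) = 0.416149.
C₂ = 4.292·[1 − (35.9127·0.548317 − 24.6147·0.416149)/(11.2980)] = 4.292·0.163731 = 0.702734 g/L.

0.7027 g/L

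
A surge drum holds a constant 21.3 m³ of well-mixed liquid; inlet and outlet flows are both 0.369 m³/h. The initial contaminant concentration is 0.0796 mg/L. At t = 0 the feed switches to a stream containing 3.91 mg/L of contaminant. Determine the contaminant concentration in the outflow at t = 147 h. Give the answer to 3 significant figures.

3.61 mg/L

Unsteady species balance (constant V, well mixed): V dC/dt = Q(C_in − C).
Rewrite as dC/dt + C/τ = C_in/τ, τ = V/Q = 57.724 h.
Integrating: C(t) = C_in + (C₀ − C_in) e^(−t/τ).
C(147) = 3.91 + (0.0796 − 3.91)·e^(−147/57.724) = 3.91 + (-3.8304)·0.078346 = 3.6099 mg/L.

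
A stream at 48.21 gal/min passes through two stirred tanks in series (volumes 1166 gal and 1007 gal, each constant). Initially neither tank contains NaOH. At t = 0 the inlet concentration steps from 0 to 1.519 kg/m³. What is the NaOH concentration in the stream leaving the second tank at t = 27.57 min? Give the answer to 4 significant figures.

0.5263 kg/m³

Species balance on tank i: dCᵢ/dt = (Cᵢ₋₁ − Cᵢ)/τᵢ with τᵢ = Vᵢ/Q.
τ₁ = 1166/48.21 = 24.1859 min; τ₂ = 1007/48.21 = 20.8878 min.
Solving the cascade with C₁(0)=C₂(0)=0 gives C₂(t) = C_in[1 − (τ₁ e^(−t/τ₁) − τ₂ e^(−t/τ₂))/(τ₁ − τ₂)].
At t = 27.57: e^(−t/τ₁) = 0.319844, e^(−t/τ₂) = 0.267159.
C₂ = 1.519·[1 − (24.1859·0.319844 − 20.8878·0.267159)/(3.29807)] = 1.519·0.346487 = 0.526315 kg/m³.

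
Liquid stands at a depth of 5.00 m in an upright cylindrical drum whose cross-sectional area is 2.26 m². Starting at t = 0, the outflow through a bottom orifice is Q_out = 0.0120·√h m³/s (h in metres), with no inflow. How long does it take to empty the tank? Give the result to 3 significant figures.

A dh/dt = −Q_out = −0.0120 √h.
This is separable: 2 d(√h)/dt = −0.0120/A, so √h = √h₀ − (0.0120/(2A)) t.
Set h = 0: 2√h₀ = (0.0120/A) t_empty ⇒ t_empty = 2A√h₀/0.0120.
t_empty = 2·2.26·√5.00/0.0120 = 4.5200·2.2361/0.0120 = 842.25 s.

842 s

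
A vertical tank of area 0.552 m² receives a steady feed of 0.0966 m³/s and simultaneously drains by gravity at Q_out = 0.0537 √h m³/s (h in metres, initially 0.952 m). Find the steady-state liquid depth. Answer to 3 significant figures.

3.24 m

A dh/dt = Q_in − 0.0537 √h. Steady state requires inflow = outflow:
Q_in = 0.0537 √h_ss ⇒ √h_ss = 0.0966/0.0537 = 1.7989.
h_ss = 1.7989² = 3.2360 m. (Since h₀ = 0.952 m < h_ss, the level will rise toward this value.)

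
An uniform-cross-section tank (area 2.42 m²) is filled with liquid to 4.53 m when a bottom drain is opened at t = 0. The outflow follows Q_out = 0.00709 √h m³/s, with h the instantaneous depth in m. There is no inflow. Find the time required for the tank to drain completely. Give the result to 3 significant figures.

1450 s

A dh/dt = −Q_out = −0.00709 √h.
This is separable: 2 d(√h)/dt = −0.00709/A, so √h = √h₀ − (0.00709/(2A)) t.
Tank is empty when √h = 0: t_empty = 2A√h₀/0.00709.
t_empty = 2·2.42·√4.53/0.00709 = 4.8400·2.1284/0.00709 = 1452.9 s.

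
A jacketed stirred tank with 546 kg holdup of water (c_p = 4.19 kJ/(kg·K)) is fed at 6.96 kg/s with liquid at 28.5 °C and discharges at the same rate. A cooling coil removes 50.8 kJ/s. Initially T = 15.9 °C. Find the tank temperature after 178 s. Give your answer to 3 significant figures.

25.6 °C

Heat balance on the well-mixed liquid: M c_p dT/dt = ṁ c_p (T_in − T) − 50.8.
τ = M/ṁ = 78.448 s; T_ss = T_in − Q̇/(ṁ c_p) = 28.5 − 50.8/(6.96·4.19) = 26.758 °C.
This is linear first-order; T(t) = T_ss + (T₀ − T_ss) e^(−t/τ).
T(178) = 26.758 + (-10.858)·e^(−178/78.448) = 26.758 + (-10.858)·0.10341 = 25.635 °C.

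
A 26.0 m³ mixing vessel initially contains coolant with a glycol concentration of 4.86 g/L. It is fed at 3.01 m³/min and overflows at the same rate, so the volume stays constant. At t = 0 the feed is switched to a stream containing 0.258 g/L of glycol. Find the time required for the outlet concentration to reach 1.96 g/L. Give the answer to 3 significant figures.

8.59 min

Species balance: V dC/dt = Q(C_in − C) ⇒ τ = V/Q = 8.6379 min.
C(t) = C_in + (C₀ − C_in) e^(−t/τ). Set C = 1.96 and solve for t:
e^(−t/τ) = (C − C_in)/(C₀ − C_in) = (1.96 − 0.258)/(4.86 − 0.258) = 0.36984
t = −τ ln(…) = 8.6379 × 0.99469 = 8.5920 min.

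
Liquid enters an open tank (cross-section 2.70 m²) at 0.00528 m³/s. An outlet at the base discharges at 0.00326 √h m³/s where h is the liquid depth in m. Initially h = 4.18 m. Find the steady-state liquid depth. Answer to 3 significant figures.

Level balance: A dh/dt = 0.00528 − 0.00326 √h. Setting dh/dt = 0:
Q_in = 0.00326 √h_ss ⇒ √h_ss = 0.00528/0.00326 = 1.6196.
h_ss = 1.6196² = 2.6232 m. (Since h₀ = 4.18 m > h_ss, the level will fall toward this value.)

2.62 m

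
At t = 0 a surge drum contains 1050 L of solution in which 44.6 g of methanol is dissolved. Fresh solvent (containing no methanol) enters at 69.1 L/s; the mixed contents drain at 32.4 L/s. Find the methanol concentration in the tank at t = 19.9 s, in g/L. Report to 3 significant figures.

Total volume: dV/dt = Q_in − Q_out = 36.700 L/s, so V(t) = 1050 + 36.700 t and V(19.9) = 1780.3 L.
Solute balance: dm/dt = 0 − Q_out C = −Q_out m/V(t).
Separate: dm/m = −Q_out dt/V(t) ⇒ ln(m/m₀) = −(Q_out/(Q_in−Q_out)) ln(V/V₀).
m = m₀ (V₀/V)^(Q_out/(Q_in−Q_out)) = 44.6 × (1050/1780.3)^(0.88283) = 27.983 g.
C = m/V = 27.983/1780.3 = 0.015718 g/L.

0.0157 g/L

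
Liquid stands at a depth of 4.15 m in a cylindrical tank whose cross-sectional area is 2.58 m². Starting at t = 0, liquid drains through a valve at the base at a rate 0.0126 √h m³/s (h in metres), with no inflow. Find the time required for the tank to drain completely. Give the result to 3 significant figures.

A dh/dt = −Q_out = −0.0126 √h.
This is separable: 2 d(√h)/dt = −0.0126/A, so √h = √h₀ − (0.0126/(2A)) t.
Tank is empty when √h = 0: t_empty = 2A√h₀/0.0126.
t_empty = 2·2.58·√4.15/0.0126 = 5.1600·2.0372/0.0126 = 834.26 s.

834 s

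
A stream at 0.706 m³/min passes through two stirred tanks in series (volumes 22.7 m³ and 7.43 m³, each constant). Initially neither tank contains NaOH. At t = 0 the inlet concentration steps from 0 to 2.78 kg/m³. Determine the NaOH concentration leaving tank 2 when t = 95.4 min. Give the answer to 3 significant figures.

Species balance on tank i: dCᵢ/dt = (Cᵢ₋₁ − Cᵢ)/τᵢ with τᵢ = Vᵢ/Q.
τ₁ = 22.7/0.706 = 32.153 min; τ₂ = 7.43/0.706 = 10.524 min.
Tank 1: C₁ = C_in(1 − e^(−t/τ₁)). Tank 2 (τ₁ ≠ τ₂): C₂ = C_in[1 − (τ₁ e^(−t/τ₁) − τ₂ e^(−t/τ₂))/(τ₁ − τ₂)].
At t = 95.4: e^(−t/τ₁) = 0.051454, e^(−t/τ₂) = 0.00011565.
C₂ = 2.78·[1 − (32.153·0.051454 − 10.524·0.00011565)/(21.629)] = 2.78·0.92357 = 2.5675 kg/m³.

2.57 kg/m³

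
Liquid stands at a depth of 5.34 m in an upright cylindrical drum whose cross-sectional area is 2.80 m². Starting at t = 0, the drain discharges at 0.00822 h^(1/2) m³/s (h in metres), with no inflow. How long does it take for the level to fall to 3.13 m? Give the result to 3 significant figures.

369 s

With no inflow, A dh/dt = −0.00822 √h.
This is separable: 2 d(√h)/dt = −0.00822/A, so √h = √h₀ − (0.00822/(2A)) t.
t = 2A(√h₀ − √h)/0.00822 = 2·2.80·(√5.34 − √3.13)/0.00822
  = 5.6000 × (2.3108 − 1.7692) / 0.00822 = 369.02 s.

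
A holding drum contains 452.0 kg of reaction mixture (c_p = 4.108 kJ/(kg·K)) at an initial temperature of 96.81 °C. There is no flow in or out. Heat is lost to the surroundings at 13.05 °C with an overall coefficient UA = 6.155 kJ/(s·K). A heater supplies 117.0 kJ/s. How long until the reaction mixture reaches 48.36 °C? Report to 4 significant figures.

M c_p dT/dt = −UA(T − T_amb) + Q̇.
τ = M c_p/UA = 301.676 s; T_ss = T_amb + Q̇/UA = 13.05 + 117.0/6.155 = 32.0589 °C.
T(t) = T_ss + (T₀ − T_ss)e^(−t/τ); set T = 48.36:
t = −τ ln[(T − T_ss)/(T₀ − T_ss)] = −301.676 · ln(0.251750) = 416.108 s.

416.1 s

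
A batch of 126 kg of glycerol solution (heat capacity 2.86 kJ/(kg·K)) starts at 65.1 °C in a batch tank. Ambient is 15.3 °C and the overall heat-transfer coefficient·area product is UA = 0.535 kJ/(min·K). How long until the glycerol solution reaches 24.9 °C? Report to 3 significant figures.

Lumped-capacitance energy balance: M c_p dT/dt = UA(T_amb − T).
τ = M c_p/UA = 673.57 min; T_ss = T_amb = 15.300 °C.
T(t) = T_ss + (T₀ − T_ss)e^(−t/τ); set T = 24.9:
t = −τ ln[(T − T_ss)/(T₀ − T_ss)] = −673.57 · ln(0.19277) = 1108.9 min.

1110 min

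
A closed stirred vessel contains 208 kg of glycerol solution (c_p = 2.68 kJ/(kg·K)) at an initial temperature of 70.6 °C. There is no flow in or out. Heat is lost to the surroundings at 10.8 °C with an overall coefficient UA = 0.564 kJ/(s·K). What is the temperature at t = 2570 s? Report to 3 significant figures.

15.2 °C

Lumped-capacitance energy balance: M c_p dT/dt = UA(T_amb − T).
dT/dt = (T_ss − T)/τ with T_ss = T_amb = 10.800 °C, τ = M c_p/UA = 208·2.68/0.564 = 988.37 s.
Solution: T(t) = T_ss + (T₀ − T_ss) e^(−t/τ).
T(2570) = 10.800 + (59.800)·0.074255 = 15.240 °C.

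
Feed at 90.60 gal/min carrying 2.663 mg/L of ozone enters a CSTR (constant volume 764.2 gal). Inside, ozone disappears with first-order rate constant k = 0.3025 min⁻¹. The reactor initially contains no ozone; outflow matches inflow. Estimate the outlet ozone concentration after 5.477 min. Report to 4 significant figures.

0.6751 mg/L

V dC/dt = Q(C_in − C) − k V C.
dC/dt = (Q/V) C_in − (Q/V + k) C; effective rate a = Q/V + k = 0.118555 + 0.3025 = 0.421055 min⁻¹.
C_ss = Q C_in/(Q + kV) = 0.749813 mg/L; C(t) = C_ss + (C₀ − C_ss) e^(−a t).
C(5.477) = 0.749813 + (-0.749813)·e^(−0.421055·5.477) = 0.749813 + (-0.749813)·0.0996471 = 0.675097 mg/L.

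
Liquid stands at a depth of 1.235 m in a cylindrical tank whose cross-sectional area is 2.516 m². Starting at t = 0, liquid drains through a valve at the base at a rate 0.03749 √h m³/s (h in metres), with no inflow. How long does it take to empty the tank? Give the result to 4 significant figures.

With no inflow, A dh/dt = −0.03749 √h.
Separate and integrate: 2(√h − √h₀) = −(0.03749/A) t.
Set h = 0: 2√h₀ = (0.03749/A) t_empty ⇒ t_empty = 2A√h₀/0.03749.
t_empty = 2·2.516·√1.235/0.03749 = 5.03200·1.11131/0.03749 = 149.162 s.

149.2 s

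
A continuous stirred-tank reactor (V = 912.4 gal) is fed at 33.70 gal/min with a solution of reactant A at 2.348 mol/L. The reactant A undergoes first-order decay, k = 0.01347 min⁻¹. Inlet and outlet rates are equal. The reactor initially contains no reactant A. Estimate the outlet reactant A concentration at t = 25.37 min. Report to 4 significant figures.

1.242 mol/L

Species balance: V dC/dt = Q C_in − Q C − k V C.
dC/dt = (Q/V) C_in − (Q/V + k) C; effective rate a = Q/V + k = 0.0369356 + 0.01347 = 0.0504056 min⁻¹.
C_ss = Q C_in/(Q + kV) = 1.72054 mol/L; C(t) = C_ss + (C₀ − C_ss) e^(−a t).
C(25.37) = 1.72054 + (-1.72054)·e^(−0.0504056·25.37) = 1.72054 + (-1.72054)·0.278374 = 1.24158 mol/L.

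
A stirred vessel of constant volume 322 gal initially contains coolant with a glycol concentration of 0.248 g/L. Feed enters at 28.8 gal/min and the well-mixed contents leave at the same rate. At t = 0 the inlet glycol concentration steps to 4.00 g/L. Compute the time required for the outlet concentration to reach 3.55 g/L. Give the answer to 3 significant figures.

23.7 min

Mass balance on the solute (V constant): V dC/dt = Q(C_in − C), so τ = V/Q = 11.181 min.
C(t) = C_in + (C₀ − C_in) e^(−t/τ). Set C = 3.55 and solve for t:
e^(−t/τ) = (C − C_in)/(C₀ − C_in) = (3.55 − 4.00)/(0.248 − 4.00) = 0.11994
t = −τ ln(…) = 11.181 × 2.1208 = 23.712 min.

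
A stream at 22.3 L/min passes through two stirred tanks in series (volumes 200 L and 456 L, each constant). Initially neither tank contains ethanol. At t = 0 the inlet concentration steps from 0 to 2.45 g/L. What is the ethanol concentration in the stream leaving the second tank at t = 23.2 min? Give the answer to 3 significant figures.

Each tank obeys Vᵢ dCᵢ/dt = Q(Cᵢ₋₁ − Cᵢ), so τᵢ = Vᵢ/Q.
τ₁ = 200/22.3 = 8.9686 min; τ₂ = 456/22.3 = 20.448 min.
Solving the cascade with C₁(0)=C₂(0)=0 gives C₂(t) = C_in[1 − (τ₁ e^(−t/τ₁) − τ₂ e^(−t/τ₂))/(τ₁ − τ₂)].
At t = 23.2: e^(−t/τ₁) = 0.075260, e^(−t/τ₂) = 0.32156.
C₂ = 2.45·[1 − (8.9686·0.075260 − 20.448·0.32156)/(-11.480)] = 2.45·0.48601 = 1.1907 g/L.

1.19 g/L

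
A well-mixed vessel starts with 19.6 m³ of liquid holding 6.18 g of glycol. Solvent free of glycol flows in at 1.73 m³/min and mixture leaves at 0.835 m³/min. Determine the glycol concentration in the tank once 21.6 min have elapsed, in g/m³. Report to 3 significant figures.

0.0837 g/m³

Let m(t) be the amount of glycol. Volume: V(t) = V₀ + (Q_in − Q_out) t = 19.6 + 0.89500 t; V(21.6) = 38.932 m³.
No glycol enters, so dm/dt = −Q_out · (m/V).
dm/m = −Q_out dt/(V₀ + 0.89500 t); integrating gives ln(m/m₀) = −(Q_out/(Q_in−Q_out)) ln(V/V₀).
m = m₀ (V₀/V)^(Q_out/(Q_in−Q_out)) = 6.18 × (19.6/38.932)^(0.93296) = 3.2578 g.
C = m/V = 3.2578/38.932 = 0.083678 g/m³.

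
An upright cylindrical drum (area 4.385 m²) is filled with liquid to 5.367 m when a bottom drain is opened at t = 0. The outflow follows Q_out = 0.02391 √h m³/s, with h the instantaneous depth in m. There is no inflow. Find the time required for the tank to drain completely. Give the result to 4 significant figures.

Mass balance (ρ constant): A dh/dt = −0.02391 √h.
∫ h^(−1/2) dh = −(0.02391/A) ∫ dt, giving 2√h = 2√h₀ − (0.02391/A) t.
Tank is empty when √h = 0: t_empty = 2A√h₀/0.02391.
t_empty = 2·4.385·√5.367/0.02391 = 8.77000·2.31668/0.02391 = 849.740 s.

849.7 s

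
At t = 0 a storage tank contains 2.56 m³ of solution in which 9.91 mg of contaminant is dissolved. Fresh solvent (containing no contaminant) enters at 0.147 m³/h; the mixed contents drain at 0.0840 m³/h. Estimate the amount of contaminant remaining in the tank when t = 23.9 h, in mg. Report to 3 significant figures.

Let m(t) be the amount of contaminant. Volume: V(t) = V₀ + (Q_in − Q_out) t = 2.56 + 0.063000 t; V(23.9) = 4.0657 m³.
Solute balance: dm/dt = 0 − Q_out C = −Q_out m/V(t).
Separate: dm/m = −Q_out dt/V(t) ⇒ ln(m/m₀) = −(Q_out/(Q_in−Q_out)) ln(V/V₀).
m = m₀ (V₀/V)^(Q_out/(Q_in−Q_out)) = 9.91 × (2.56/4.0657)^(1.3333) = 5.3483 mg.

5.35 mg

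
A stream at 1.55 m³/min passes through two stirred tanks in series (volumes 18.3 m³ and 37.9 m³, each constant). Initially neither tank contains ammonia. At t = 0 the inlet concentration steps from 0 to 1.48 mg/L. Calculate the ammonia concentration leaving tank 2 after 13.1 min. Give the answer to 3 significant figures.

Time constants: τᵢ = Vᵢ/Q for each well-mixed tank.
τ₁ = 18.3/1.55 = 11.806 min; τ₂ = 37.9/1.55 = 24.452 min.
Solving the cascade with C₁(0)=C₂(0)=0 gives C₂(t) = C_in[1 − (τ₁ e^(−t/τ₁) − τ₂ e^(−t/τ₂))/(τ₁ − τ₂)].
At t = 13.1: e^(−t/τ₁) = 0.32970, e^(−t/τ₂) = 0.58523.
C₂ = 1.48·[1 − (11.806·0.32970 − 24.452·0.58523)/(-12.645)] = 1.48·0.17619 = 0.26077 mg/L.

0.261 mg/L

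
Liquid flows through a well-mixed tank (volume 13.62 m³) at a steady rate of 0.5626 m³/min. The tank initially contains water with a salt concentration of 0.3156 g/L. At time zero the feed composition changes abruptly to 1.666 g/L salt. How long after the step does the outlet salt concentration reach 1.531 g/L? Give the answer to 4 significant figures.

55.75 min

Unsteady species balance (constant V, well mixed): V dC/dt = Q(C_in − C), so τ = V/Q = 24.2090 min.
C(t) = C_in + (C₀ − C_in) e^(−t/τ). Set C = 1.531 and solve for t:
e^(−t/τ) = (C − C_in)/(C₀ − C_in) = (1.531 − 1.666)/(0.3156 − 1.666) = 0.0999704
t = −τ ln(…) = 24.2090 × 2.30288 = 55.7505 min.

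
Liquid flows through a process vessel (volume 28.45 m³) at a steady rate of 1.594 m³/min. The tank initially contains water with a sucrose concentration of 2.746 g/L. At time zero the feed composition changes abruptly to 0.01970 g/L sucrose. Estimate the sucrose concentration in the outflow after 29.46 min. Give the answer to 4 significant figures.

Mass balance on the solute (V constant): V dC/dt = Q(C_in − C).
So dC/dt = (C_in − C)/τ with τ = V/Q = 28.45/1.594 = 17.8482 min.
Integrating: C(t) = C_in + (C₀ − C_in) e^(−t/τ).
C(29.46) = 0.01970 + (2.746 − 0.01970)·e^(−29.46/17.8482) = 0.01970 + (2.72630)·0.191937 = 0.542978 g/L.

0.5430 g/L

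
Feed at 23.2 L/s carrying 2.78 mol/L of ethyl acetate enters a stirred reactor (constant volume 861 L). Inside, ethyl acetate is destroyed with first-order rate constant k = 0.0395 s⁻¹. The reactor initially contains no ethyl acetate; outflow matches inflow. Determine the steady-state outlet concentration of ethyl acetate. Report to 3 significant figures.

Accumulation = in − out − consumed: V dC/dt = Q C_in − Q C − k V C.
Steady state (dC/dt = 0): C_ss = Q C_in/(Q + kV) = C_in/(1 + kV/Q).
C_ss = 23.2·2.78/(23.2 + 0.0395·861) = 64.496/57.210 = 1.1274 mol/L.

1.13 mol/L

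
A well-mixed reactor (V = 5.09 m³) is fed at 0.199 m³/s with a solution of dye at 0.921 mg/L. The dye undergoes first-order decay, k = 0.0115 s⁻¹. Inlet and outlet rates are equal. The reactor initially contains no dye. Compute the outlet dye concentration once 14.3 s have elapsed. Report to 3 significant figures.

Species balance: V dC/dt = Q C_in − Q C − k V C.
This is linear with rate a = Q/V + k = 0.050596 s⁻¹.
C_ss = Q C_in/(Q + kV) = 0.71167 mg/L; C(t) = C_ss + (C₀ − C_ss) e^(−a t).
C(14.3) = 0.71167 + (-0.71167)·e^(−0.050596·14.3) = 0.71167 + (-0.71167)·0.48504 = 0.36648 mg/L.

0.366 mg/L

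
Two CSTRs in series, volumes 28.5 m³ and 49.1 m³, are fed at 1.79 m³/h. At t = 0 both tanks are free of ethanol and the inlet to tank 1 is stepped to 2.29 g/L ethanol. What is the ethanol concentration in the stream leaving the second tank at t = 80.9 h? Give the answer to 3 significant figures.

Each tank obeys Vᵢ dCᵢ/dt = Q(Cᵢ₋₁ − Cᵢ), so τᵢ = Vᵢ/Q.
τ₁ = 28.5/1.79 = 15.922 h; τ₂ = 49.1/1.79 = 27.430 h.
Tank 1: C₁ = C_in(1 − e^(−t/τ₁)). Tank 2 (τ₁ ≠ τ₂): C₂ = C_in[1 − (τ₁ e^(−t/τ₁) − τ₂ e^(−t/τ₂))/(τ₁ − τ₂)].
At t = 80.9: e^(−t/τ₁) = 0.0062131, e^(−t/τ₂) = 0.052376.
C₂ = 2.29·[1 − (15.922·0.0062131 − 27.430·0.052376)/(-11.508)] = 2.29·0.88376 = 2.0238 g/L.

2.02 g/L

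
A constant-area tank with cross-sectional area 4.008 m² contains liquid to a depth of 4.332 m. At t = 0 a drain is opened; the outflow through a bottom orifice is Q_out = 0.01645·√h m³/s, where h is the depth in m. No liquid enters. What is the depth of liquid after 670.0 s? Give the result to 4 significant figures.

0.4990 m

With no inflow, A dh/dt = −0.01645 √h.
Separate and integrate: 2(√h − √h₀) = −(0.01645/A) t.
√h = √4.332 − 0.01645·670.0/(2·4.008) = 2.08135 − 1.37494 = 0.706408.
h = 0.706408² = 0.499012 m.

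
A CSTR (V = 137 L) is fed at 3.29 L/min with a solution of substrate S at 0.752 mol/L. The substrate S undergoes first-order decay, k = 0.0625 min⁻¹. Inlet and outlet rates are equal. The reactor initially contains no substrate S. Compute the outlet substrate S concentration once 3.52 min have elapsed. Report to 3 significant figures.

V dC/dt = Q(C_in − C) − k V C.
This is linear with rate a = Q/V + k = 0.086515 min⁻¹.
C_ss = Q C_in/(Q + kV) = 0.20874 mol/L; C(t) = C_ss + (C₀ − C_ss) e^(−a t).
C(3.52) = 0.20874 + (-0.20874)·e^(−0.086515·3.52) = 0.20874 + (-0.20874)·0.73747 = 0.054801 mol/L.

0.0548 mol/L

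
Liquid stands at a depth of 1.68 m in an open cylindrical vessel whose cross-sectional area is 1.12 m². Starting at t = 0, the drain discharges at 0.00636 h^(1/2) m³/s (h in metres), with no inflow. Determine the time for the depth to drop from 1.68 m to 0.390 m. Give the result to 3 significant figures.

A dh/dt = −Q_out = −0.00636 √h.
Separate and integrate: 2(√h − √h₀) = −(0.00636/A) t.
t = 2A(√h₀ − √h)/0.00636 = 2·1.12·(√1.68 − √0.390)/0.00636
  = 2.2400 × (1.2961 − 0.62450) / 0.00636 = 236.56 s.

237 s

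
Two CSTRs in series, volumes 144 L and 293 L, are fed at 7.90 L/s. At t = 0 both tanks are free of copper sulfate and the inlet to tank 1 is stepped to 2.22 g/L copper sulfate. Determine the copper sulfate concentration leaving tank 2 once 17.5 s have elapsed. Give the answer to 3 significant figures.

0.318 g/L

Time constants: τᵢ = Vᵢ/Q for each well-mixed tank.
τ₁ = 144/7.90 = 18.228 s; τ₂ = 293/7.90 = 37.089 s.
Solving the cascade with C₁(0)=C₂(0)=0 gives C₂(t) = C_in[1 − (τ₁ e^(−t/τ₁) − τ₂ e^(−t/τ₂))/(τ₁ − τ₂)].
At t = 17.5: e^(−t/τ₁) = 0.38287, e^(−t/τ₂) = 0.62385.
C₂ = 2.22·[1 − (18.228·0.38287 − 37.089·0.62385)/(-18.861)] = 2.22·0.14325 = 0.31802 g/L.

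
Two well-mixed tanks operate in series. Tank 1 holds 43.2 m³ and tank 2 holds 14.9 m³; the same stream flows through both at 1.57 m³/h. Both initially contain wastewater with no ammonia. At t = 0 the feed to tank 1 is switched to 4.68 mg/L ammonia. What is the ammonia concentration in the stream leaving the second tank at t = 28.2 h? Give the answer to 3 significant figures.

Time constants: τᵢ = Vᵢ/Q for each well-mixed tank.
τ₁ = 43.2/1.57 = 27.516 h; τ₂ = 14.9/1.57 = 9.4904 h.
Tank 1: C₁ = C_in(1 − e^(−t/τ₁)). Tank 2 (τ₁ ≠ τ₂): C₂ = C_in[1 − (τ₁ e^(−t/τ₁) − τ₂ e^(−t/τ₂))/(τ₁ − τ₂)].
At t = 28.2: e^(−t/τ₁) = 0.35885, e^(−t/τ₂) = 0.051231.
C₂ = 4.68·[1 − (27.516·0.35885 − 9.4904·0.051231)/(18.025)] = 4.68·0.47919 = 2.2426 mg/L.

2.24 mg/L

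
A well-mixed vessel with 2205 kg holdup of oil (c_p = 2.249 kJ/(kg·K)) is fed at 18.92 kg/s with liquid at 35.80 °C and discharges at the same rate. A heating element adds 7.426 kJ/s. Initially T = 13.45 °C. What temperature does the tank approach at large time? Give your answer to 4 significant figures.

M c_p dT/dt = ṁ c_p (T_in − T) + Q̇.
At steady state dT/dt = 0 ⇒ T_ss = T_in + Q̇/(ṁ c_p) = 35.80 + 7.426/(18.92·2.249) = 35.9745 °C.

35.97 °C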